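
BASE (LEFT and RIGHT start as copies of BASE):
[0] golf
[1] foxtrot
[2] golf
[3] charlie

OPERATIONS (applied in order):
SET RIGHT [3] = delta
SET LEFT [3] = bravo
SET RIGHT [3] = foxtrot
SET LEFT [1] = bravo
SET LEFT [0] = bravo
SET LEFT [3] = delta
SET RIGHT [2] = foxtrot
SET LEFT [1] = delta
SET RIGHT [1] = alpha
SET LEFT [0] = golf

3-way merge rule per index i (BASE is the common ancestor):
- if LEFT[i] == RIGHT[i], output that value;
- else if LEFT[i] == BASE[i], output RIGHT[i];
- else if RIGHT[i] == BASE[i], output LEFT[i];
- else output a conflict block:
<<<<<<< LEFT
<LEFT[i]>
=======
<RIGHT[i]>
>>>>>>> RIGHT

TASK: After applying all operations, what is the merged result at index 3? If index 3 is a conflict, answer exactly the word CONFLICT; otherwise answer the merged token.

Final LEFT:  [golf, delta, golf, delta]
Final RIGHT: [golf, alpha, foxtrot, foxtrot]
i=0: L=golf R=golf -> agree -> golf
i=1: BASE=foxtrot L=delta R=alpha all differ -> CONFLICT
i=2: L=golf=BASE, R=foxtrot -> take RIGHT -> foxtrot
i=3: BASE=charlie L=delta R=foxtrot all differ -> CONFLICT
Index 3 -> CONFLICT

Answer: CONFLICT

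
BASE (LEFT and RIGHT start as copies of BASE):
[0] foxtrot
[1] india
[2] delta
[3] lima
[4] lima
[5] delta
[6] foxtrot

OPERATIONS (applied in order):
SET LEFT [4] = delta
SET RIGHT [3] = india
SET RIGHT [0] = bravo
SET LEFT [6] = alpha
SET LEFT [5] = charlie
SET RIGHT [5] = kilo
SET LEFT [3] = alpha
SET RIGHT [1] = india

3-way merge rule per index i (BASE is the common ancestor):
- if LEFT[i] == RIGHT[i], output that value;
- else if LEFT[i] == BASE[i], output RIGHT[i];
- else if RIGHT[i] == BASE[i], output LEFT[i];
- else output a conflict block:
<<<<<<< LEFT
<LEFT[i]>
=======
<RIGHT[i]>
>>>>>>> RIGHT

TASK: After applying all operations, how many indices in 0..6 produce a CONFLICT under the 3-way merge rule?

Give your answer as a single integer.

Final LEFT:  [foxtrot, india, delta, alpha, delta, charlie, alpha]
Final RIGHT: [bravo, india, delta, india, lima, kilo, foxtrot]
i=0: L=foxtrot=BASE, R=bravo -> take RIGHT -> bravo
i=1: L=india R=india -> agree -> india
i=2: L=delta R=delta -> agree -> delta
i=3: BASE=lima L=alpha R=india all differ -> CONFLICT
i=4: L=delta, R=lima=BASE -> take LEFT -> delta
i=5: BASE=delta L=charlie R=kilo all differ -> CONFLICT
i=6: L=alpha, R=foxtrot=BASE -> take LEFT -> alpha
Conflict count: 2

Answer: 2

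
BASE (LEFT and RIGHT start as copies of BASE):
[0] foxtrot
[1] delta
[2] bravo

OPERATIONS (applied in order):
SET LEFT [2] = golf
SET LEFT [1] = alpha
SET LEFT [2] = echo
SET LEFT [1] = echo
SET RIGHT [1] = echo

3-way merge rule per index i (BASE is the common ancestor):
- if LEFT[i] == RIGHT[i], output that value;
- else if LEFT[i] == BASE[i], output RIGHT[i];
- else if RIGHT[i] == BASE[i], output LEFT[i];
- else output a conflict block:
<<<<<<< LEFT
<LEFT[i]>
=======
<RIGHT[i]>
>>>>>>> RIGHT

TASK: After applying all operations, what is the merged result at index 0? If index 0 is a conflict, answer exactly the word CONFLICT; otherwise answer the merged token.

Final LEFT:  [foxtrot, echo, echo]
Final RIGHT: [foxtrot, echo, bravo]
i=0: L=foxtrot R=foxtrot -> agree -> foxtrot
i=1: L=echo R=echo -> agree -> echo
i=2: L=echo, R=bravo=BASE -> take LEFT -> echo
Index 0 -> foxtrot

Answer: foxtrot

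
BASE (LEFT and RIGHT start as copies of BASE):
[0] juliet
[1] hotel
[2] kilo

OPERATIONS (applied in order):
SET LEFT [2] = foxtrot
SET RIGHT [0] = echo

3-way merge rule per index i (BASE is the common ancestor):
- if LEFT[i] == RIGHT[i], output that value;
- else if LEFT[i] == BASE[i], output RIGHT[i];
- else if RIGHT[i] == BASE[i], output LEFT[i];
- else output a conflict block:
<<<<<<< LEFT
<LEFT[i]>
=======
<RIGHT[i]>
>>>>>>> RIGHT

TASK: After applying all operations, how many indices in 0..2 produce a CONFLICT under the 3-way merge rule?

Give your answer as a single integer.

Final LEFT:  [juliet, hotel, foxtrot]
Final RIGHT: [echo, hotel, kilo]
i=0: L=juliet=BASE, R=echo -> take RIGHT -> echo
i=1: L=hotel R=hotel -> agree -> hotel
i=2: L=foxtrot, R=kilo=BASE -> take LEFT -> foxtrot
Conflict count: 0

Answer: 0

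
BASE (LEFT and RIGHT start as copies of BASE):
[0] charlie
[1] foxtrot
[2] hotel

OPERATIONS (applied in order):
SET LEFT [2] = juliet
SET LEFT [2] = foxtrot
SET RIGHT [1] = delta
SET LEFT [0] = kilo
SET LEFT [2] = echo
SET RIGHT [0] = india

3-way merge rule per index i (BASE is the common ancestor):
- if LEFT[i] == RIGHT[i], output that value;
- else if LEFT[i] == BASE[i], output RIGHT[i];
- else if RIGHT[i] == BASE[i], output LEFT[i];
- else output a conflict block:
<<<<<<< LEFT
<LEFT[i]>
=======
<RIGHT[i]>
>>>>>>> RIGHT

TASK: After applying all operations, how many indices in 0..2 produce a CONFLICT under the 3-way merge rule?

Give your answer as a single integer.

Answer: 1

Derivation:
Final LEFT:  [kilo, foxtrot, echo]
Final RIGHT: [india, delta, hotel]
i=0: BASE=charlie L=kilo R=india all differ -> CONFLICT
i=1: L=foxtrot=BASE, R=delta -> take RIGHT -> delta
i=2: L=echo, R=hotel=BASE -> take LEFT -> echo
Conflict count: 1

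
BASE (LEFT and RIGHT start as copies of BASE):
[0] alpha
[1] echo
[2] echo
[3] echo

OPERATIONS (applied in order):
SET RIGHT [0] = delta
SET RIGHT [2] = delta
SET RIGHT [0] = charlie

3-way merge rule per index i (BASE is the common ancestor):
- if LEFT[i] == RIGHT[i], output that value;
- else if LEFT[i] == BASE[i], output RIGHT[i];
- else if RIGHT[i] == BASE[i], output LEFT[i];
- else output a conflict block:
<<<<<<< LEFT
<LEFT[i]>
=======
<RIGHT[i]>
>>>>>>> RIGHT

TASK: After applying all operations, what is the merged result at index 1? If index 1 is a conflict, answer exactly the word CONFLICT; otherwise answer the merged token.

Final LEFT:  [alpha, echo, echo, echo]
Final RIGHT: [charlie, echo, delta, echo]
i=0: L=alpha=BASE, R=charlie -> take RIGHT -> charlie
i=1: L=echo R=echo -> agree -> echo
i=2: L=echo=BASE, R=delta -> take RIGHT -> delta
i=3: L=echo R=echo -> agree -> echo
Index 1 -> echo

Answer: echo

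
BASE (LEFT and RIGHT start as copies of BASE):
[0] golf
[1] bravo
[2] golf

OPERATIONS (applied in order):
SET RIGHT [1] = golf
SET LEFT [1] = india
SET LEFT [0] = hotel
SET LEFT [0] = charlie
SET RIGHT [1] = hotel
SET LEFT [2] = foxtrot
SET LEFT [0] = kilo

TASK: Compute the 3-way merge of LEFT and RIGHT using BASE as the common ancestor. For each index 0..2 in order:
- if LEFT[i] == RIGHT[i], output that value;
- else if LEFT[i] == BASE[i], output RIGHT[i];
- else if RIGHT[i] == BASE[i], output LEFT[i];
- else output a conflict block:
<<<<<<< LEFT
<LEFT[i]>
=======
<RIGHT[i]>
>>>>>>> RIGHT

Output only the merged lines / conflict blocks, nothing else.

Answer: kilo
<<<<<<< LEFT
india
=======
hotel
>>>>>>> RIGHT
foxtrot

Derivation:
Final LEFT:  [kilo, india, foxtrot]
Final RIGHT: [golf, hotel, golf]
i=0: L=kilo, R=golf=BASE -> take LEFT -> kilo
i=1: BASE=bravo L=india R=hotel all differ -> CONFLICT
i=2: L=foxtrot, R=golf=BASE -> take LEFT -> foxtrot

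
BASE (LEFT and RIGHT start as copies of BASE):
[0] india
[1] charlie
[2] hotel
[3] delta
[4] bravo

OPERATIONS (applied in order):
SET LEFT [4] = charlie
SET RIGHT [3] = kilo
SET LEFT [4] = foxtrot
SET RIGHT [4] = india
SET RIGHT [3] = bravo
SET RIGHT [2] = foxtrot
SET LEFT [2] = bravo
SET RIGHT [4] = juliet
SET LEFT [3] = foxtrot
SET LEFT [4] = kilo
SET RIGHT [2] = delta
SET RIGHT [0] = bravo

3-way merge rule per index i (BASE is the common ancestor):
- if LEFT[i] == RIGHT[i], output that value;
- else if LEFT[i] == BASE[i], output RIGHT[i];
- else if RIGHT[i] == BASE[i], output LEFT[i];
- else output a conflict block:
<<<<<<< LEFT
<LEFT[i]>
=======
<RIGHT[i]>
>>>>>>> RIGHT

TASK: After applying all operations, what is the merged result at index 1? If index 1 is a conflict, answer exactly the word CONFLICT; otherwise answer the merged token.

Final LEFT:  [india, charlie, bravo, foxtrot, kilo]
Final RIGHT: [bravo, charlie, delta, bravo, juliet]
i=0: L=india=BASE, R=bravo -> take RIGHT -> bravo
i=1: L=charlie R=charlie -> agree -> charlie
i=2: BASE=hotel L=bravo R=delta all differ -> CONFLICT
i=3: BASE=delta L=foxtrot R=bravo all differ -> CONFLICT
i=4: BASE=bravo L=kilo R=juliet all differ -> CONFLICT
Index 1 -> charlie

Answer: charlie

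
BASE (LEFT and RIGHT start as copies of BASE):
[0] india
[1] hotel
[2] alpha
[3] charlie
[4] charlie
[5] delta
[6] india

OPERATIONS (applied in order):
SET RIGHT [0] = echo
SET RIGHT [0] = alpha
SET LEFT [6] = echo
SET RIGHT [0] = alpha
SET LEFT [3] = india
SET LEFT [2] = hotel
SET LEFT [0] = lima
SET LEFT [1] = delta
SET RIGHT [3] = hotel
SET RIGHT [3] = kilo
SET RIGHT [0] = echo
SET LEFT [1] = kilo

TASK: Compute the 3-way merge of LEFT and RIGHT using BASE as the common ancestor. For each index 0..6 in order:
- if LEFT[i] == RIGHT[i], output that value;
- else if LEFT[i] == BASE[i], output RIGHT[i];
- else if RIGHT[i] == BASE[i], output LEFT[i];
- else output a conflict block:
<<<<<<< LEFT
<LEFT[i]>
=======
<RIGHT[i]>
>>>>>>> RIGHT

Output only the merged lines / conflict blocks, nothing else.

Answer: <<<<<<< LEFT
lima
=======
echo
>>>>>>> RIGHT
kilo
hotel
<<<<<<< LEFT
india
=======
kilo
>>>>>>> RIGHT
charlie
delta
echo

Derivation:
Final LEFT:  [lima, kilo, hotel, india, charlie, delta, echo]
Final RIGHT: [echo, hotel, alpha, kilo, charlie, delta, india]
i=0: BASE=india L=lima R=echo all differ -> CONFLICT
i=1: L=kilo, R=hotel=BASE -> take LEFT -> kilo
i=2: L=hotel, R=alpha=BASE -> take LEFT -> hotel
i=3: BASE=charlie L=india R=kilo all differ -> CONFLICT
i=4: L=charlie R=charlie -> agree -> charlie
i=5: L=delta R=delta -> agree -> delta
i=6: L=echo, R=india=BASE -> take LEFT -> echo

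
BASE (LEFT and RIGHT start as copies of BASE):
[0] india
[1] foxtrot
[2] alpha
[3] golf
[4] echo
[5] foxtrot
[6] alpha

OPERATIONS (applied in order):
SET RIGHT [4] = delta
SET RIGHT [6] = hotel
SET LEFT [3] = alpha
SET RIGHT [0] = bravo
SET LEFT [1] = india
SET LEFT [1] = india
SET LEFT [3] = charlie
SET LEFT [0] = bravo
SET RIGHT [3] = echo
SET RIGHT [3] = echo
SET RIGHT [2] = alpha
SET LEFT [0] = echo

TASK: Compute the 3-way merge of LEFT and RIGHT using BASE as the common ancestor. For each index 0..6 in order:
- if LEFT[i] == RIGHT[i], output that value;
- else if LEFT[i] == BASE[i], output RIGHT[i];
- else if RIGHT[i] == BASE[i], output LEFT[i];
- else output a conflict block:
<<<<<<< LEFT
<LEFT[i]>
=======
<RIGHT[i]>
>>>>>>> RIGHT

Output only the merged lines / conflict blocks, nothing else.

Answer: <<<<<<< LEFT
echo
=======
bravo
>>>>>>> RIGHT
india
alpha
<<<<<<< LEFT
charlie
=======
echo
>>>>>>> RIGHT
delta
foxtrot
hotel

Derivation:
Final LEFT:  [echo, india, alpha, charlie, echo, foxtrot, alpha]
Final RIGHT: [bravo, foxtrot, alpha, echo, delta, foxtrot, hotel]
i=0: BASE=india L=echo R=bravo all differ -> CONFLICT
i=1: L=india, R=foxtrot=BASE -> take LEFT -> india
i=2: L=alpha R=alpha -> agree -> alpha
i=3: BASE=golf L=charlie R=echo all differ -> CONFLICT
i=4: L=echo=BASE, R=delta -> take RIGHT -> delta
i=5: L=foxtrot R=foxtrot -> agree -> foxtrot
i=6: L=alpha=BASE, R=hotel -> take RIGHT -> hotel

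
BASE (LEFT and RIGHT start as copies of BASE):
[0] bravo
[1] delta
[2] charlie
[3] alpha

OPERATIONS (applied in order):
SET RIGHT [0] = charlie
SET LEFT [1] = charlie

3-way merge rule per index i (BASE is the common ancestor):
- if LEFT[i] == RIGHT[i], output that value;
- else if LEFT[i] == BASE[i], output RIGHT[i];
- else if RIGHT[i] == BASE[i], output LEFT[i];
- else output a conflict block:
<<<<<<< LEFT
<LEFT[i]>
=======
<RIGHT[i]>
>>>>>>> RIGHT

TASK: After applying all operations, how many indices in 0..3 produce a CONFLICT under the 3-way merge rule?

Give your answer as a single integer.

Answer: 0

Derivation:
Final LEFT:  [bravo, charlie, charlie, alpha]
Final RIGHT: [charlie, delta, charlie, alpha]
i=0: L=bravo=BASE, R=charlie -> take RIGHT -> charlie
i=1: L=charlie, R=delta=BASE -> take LEFT -> charlie
i=2: L=charlie R=charlie -> agree -> charlie
i=3: L=alpha R=alpha -> agree -> alpha
Conflict count: 0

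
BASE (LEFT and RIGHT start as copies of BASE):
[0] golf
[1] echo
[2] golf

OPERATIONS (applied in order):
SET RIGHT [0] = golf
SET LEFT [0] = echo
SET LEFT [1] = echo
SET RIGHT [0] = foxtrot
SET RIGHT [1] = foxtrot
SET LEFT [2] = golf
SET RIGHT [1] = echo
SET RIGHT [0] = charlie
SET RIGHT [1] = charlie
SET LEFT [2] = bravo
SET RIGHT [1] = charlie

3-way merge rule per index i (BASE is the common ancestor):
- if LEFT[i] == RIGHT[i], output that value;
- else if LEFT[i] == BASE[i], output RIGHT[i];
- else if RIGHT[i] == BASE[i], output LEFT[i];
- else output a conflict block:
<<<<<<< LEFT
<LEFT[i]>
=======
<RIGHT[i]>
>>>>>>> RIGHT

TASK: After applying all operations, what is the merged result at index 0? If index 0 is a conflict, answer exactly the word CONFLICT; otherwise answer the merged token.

Final LEFT:  [echo, echo, bravo]
Final RIGHT: [charlie, charlie, golf]
i=0: BASE=golf L=echo R=charlie all differ -> CONFLICT
i=1: L=echo=BASE, R=charlie -> take RIGHT -> charlie
i=2: L=bravo, R=golf=BASE -> take LEFT -> bravo
Index 0 -> CONFLICT

Answer: CONFLICT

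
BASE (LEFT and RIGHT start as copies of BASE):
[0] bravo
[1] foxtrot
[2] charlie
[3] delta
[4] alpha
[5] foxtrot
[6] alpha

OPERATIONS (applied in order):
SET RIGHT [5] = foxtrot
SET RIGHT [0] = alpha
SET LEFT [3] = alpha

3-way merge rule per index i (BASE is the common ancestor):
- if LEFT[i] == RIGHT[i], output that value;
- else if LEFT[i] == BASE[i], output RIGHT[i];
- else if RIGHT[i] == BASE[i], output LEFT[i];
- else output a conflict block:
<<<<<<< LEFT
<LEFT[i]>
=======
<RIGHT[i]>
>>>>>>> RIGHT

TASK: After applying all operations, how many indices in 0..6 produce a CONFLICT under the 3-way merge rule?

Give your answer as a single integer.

Final LEFT:  [bravo, foxtrot, charlie, alpha, alpha, foxtrot, alpha]
Final RIGHT: [alpha, foxtrot, charlie, delta, alpha, foxtrot, alpha]
i=0: L=bravo=BASE, R=alpha -> take RIGHT -> alpha
i=1: L=foxtrot R=foxtrot -> agree -> foxtrot
i=2: L=charlie R=charlie -> agree -> charlie
i=3: L=alpha, R=delta=BASE -> take LEFT -> alpha
i=4: L=alpha R=alpha -> agree -> alpha
i=5: L=foxtrot R=foxtrot -> agree -> foxtrot
i=6: L=alpha R=alpha -> agree -> alpha
Conflict count: 0

Answer: 0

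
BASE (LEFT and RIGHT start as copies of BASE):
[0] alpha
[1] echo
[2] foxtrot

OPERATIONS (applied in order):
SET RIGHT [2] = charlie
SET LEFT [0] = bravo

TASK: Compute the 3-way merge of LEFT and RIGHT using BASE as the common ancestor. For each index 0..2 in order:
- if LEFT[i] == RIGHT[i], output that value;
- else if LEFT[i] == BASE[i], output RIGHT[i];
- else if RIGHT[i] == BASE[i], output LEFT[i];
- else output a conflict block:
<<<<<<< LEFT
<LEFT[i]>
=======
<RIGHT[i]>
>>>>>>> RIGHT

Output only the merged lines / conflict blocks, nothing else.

Final LEFT:  [bravo, echo, foxtrot]
Final RIGHT: [alpha, echo, charlie]
i=0: L=bravo, R=alpha=BASE -> take LEFT -> bravo
i=1: L=echo R=echo -> agree -> echo
i=2: L=foxtrot=BASE, R=charlie -> take RIGHT -> charlie

Answer: bravo
echo
charlie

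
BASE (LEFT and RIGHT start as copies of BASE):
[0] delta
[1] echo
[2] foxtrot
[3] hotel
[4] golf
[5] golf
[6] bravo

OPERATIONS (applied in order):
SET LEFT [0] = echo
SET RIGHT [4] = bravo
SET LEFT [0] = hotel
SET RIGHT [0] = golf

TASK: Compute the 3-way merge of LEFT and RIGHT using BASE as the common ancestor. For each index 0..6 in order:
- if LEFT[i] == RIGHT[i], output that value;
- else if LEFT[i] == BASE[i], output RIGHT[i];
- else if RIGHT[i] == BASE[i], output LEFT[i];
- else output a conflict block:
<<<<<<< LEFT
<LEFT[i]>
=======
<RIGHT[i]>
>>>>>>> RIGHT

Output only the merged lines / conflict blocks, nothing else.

Answer: <<<<<<< LEFT
hotel
=======
golf
>>>>>>> RIGHT
echo
foxtrot
hotel
bravo
golf
bravo

Derivation:
Final LEFT:  [hotel, echo, foxtrot, hotel, golf, golf, bravo]
Final RIGHT: [golf, echo, foxtrot, hotel, bravo, golf, bravo]
i=0: BASE=delta L=hotel R=golf all differ -> CONFLICT
i=1: L=echo R=echo -> agree -> echo
i=2: L=foxtrot R=foxtrot -> agree -> foxtrot
i=3: L=hotel R=hotel -> agree -> hotel
i=4: L=golf=BASE, R=bravo -> take RIGHT -> bravo
i=5: L=golf R=golf -> agree -> golf
i=6: L=bravo R=bravo -> agree -> bravo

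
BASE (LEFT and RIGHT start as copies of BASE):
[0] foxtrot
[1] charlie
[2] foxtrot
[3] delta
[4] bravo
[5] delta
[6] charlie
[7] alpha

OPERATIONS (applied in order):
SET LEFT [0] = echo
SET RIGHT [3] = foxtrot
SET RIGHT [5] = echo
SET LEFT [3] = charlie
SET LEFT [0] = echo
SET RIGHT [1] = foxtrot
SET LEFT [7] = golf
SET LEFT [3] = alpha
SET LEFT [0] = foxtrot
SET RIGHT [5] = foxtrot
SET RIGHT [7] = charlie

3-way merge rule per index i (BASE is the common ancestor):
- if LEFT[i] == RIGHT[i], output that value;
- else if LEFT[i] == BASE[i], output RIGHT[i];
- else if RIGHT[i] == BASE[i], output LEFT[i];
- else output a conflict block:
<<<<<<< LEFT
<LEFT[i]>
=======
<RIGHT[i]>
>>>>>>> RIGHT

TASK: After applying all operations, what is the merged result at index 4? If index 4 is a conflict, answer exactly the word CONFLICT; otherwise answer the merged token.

Final LEFT:  [foxtrot, charlie, foxtrot, alpha, bravo, delta, charlie, golf]
Final RIGHT: [foxtrot, foxtrot, foxtrot, foxtrot, bravo, foxtrot, charlie, charlie]
i=0: L=foxtrot R=foxtrot -> agree -> foxtrot
i=1: L=charlie=BASE, R=foxtrot -> take RIGHT -> foxtrot
i=2: L=foxtrot R=foxtrot -> agree -> foxtrot
i=3: BASE=delta L=alpha R=foxtrot all differ -> CONFLICT
i=4: L=bravo R=bravo -> agree -> bravo
i=5: L=delta=BASE, R=foxtrot -> take RIGHT -> foxtrot
i=6: L=charlie R=charlie -> agree -> charlie
i=7: BASE=alpha L=golf R=charlie all differ -> CONFLICT
Index 4 -> bravo

Answer: bravo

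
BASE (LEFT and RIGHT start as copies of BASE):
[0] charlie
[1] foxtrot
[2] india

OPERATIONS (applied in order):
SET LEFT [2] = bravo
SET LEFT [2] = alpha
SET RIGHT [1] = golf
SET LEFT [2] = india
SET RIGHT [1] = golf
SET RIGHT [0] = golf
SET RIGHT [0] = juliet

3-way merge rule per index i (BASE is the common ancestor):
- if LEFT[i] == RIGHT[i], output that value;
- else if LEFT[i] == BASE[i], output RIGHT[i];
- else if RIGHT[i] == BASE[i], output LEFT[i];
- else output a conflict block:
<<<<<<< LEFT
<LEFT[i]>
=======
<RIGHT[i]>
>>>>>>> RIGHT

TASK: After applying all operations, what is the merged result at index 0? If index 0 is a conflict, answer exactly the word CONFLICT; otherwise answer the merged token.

Answer: juliet

Derivation:
Final LEFT:  [charlie, foxtrot, india]
Final RIGHT: [juliet, golf, india]
i=0: L=charlie=BASE, R=juliet -> take RIGHT -> juliet
i=1: L=foxtrot=BASE, R=golf -> take RIGHT -> golf
i=2: L=india R=india -> agree -> india
Index 0 -> juliet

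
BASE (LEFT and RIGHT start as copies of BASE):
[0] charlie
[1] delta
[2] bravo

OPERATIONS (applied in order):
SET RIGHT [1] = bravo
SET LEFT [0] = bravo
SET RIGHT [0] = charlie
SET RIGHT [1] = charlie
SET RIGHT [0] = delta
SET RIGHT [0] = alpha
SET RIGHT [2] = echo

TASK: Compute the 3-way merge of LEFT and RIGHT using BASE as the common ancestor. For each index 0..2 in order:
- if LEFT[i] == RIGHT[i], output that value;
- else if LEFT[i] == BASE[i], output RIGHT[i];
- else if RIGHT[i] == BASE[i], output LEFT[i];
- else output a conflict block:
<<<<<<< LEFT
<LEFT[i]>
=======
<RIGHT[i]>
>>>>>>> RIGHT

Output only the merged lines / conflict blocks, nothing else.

Answer: <<<<<<< LEFT
bravo
=======
alpha
>>>>>>> RIGHT
charlie
echo

Derivation:
Final LEFT:  [bravo, delta, bravo]
Final RIGHT: [alpha, charlie, echo]
i=0: BASE=charlie L=bravo R=alpha all differ -> CONFLICT
i=1: L=delta=BASE, R=charlie -> take RIGHT -> charlie
i=2: L=bravo=BASE, R=echo -> take RIGHT -> echo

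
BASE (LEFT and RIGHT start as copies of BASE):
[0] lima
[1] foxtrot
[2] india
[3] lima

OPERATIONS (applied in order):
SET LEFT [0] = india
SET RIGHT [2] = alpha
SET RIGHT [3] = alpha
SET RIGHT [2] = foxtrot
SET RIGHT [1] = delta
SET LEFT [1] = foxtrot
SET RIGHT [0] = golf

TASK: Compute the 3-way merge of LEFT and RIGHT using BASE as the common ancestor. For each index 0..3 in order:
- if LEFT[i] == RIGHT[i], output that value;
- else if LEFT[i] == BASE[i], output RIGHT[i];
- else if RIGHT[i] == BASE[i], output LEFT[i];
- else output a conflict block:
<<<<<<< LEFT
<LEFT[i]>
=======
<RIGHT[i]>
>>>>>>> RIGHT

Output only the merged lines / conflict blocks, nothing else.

Final LEFT:  [india, foxtrot, india, lima]
Final RIGHT: [golf, delta, foxtrot, alpha]
i=0: BASE=lima L=india R=golf all differ -> CONFLICT
i=1: L=foxtrot=BASE, R=delta -> take RIGHT -> delta
i=2: L=india=BASE, R=foxtrot -> take RIGHT -> foxtrot
i=3: L=lima=BASE, R=alpha -> take RIGHT -> alpha

Answer: <<<<<<< LEFT
india
=======
golf
>>>>>>> RIGHT
delta
foxtrot
alpha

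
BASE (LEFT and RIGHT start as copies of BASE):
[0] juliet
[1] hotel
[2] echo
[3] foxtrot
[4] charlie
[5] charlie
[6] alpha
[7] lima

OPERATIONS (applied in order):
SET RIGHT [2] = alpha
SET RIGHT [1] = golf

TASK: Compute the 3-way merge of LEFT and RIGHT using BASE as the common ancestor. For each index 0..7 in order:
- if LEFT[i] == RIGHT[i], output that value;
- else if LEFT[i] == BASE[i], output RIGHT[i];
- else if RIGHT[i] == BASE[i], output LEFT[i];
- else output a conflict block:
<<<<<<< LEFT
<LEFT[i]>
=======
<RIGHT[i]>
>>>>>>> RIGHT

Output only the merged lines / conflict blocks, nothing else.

Final LEFT:  [juliet, hotel, echo, foxtrot, charlie, charlie, alpha, lima]
Final RIGHT: [juliet, golf, alpha, foxtrot, charlie, charlie, alpha, lima]
i=0: L=juliet R=juliet -> agree -> juliet
i=1: L=hotel=BASE, R=golf -> take RIGHT -> golf
i=2: L=echo=BASE, R=alpha -> take RIGHT -> alpha
i=3: L=foxtrot R=foxtrot -> agree -> foxtrot
i=4: L=charlie R=charlie -> agree -> charlie
i=5: L=charlie R=charlie -> agree -> charlie
i=6: L=alpha R=alpha -> agree -> alpha
i=7: L=lima R=lima -> agree -> lima

Answer: juliet
golf
alpha
foxtrot
charlie
charlie
alpha
lima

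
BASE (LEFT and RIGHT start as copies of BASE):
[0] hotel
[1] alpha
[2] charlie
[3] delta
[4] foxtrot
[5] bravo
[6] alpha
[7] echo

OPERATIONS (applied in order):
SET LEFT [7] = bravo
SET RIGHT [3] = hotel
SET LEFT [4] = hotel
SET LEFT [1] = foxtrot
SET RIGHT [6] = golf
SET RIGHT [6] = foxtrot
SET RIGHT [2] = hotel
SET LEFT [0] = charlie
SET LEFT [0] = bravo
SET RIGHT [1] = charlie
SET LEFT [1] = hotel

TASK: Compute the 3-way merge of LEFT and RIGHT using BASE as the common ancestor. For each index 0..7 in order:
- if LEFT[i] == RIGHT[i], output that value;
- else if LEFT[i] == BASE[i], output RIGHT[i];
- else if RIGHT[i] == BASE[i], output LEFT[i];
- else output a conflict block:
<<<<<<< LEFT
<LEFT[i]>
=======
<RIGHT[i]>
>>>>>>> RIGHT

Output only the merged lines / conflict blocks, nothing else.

Final LEFT:  [bravo, hotel, charlie, delta, hotel, bravo, alpha, bravo]
Final RIGHT: [hotel, charlie, hotel, hotel, foxtrot, bravo, foxtrot, echo]
i=0: L=bravo, R=hotel=BASE -> take LEFT -> bravo
i=1: BASE=alpha L=hotel R=charlie all differ -> CONFLICT
i=2: L=charlie=BASE, R=hotel -> take RIGHT -> hotel
i=3: L=delta=BASE, R=hotel -> take RIGHT -> hotel
i=4: L=hotel, R=foxtrot=BASE -> take LEFT -> hotel
i=5: L=bravo R=bravo -> agree -> bravo
i=6: L=alpha=BASE, R=foxtrot -> take RIGHT -> foxtrot
i=7: L=bravo, R=echo=BASE -> take LEFT -> bravo

Answer: bravo
<<<<<<< LEFT
hotel
=======
charlie
>>>>>>> RIGHT
hotel
hotel
hotel
bravo
foxtrot
bravo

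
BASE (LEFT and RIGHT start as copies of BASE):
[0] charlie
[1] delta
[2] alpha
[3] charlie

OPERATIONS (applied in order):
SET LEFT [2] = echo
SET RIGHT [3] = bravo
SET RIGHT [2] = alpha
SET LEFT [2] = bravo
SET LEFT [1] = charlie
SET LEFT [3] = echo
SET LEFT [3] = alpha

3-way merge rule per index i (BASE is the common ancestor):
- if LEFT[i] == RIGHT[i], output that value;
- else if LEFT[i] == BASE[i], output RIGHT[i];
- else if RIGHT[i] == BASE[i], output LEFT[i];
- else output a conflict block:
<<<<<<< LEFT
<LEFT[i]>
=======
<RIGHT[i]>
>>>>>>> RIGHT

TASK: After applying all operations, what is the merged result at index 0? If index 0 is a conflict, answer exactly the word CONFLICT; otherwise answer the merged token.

Final LEFT:  [charlie, charlie, bravo, alpha]
Final RIGHT: [charlie, delta, alpha, bravo]
i=0: L=charlie R=charlie -> agree -> charlie
i=1: L=charlie, R=delta=BASE -> take LEFT -> charlie
i=2: L=bravo, R=alpha=BASE -> take LEFT -> bravo
i=3: BASE=charlie L=alpha R=bravo all differ -> CONFLICT
Index 0 -> charlie

Answer: charlie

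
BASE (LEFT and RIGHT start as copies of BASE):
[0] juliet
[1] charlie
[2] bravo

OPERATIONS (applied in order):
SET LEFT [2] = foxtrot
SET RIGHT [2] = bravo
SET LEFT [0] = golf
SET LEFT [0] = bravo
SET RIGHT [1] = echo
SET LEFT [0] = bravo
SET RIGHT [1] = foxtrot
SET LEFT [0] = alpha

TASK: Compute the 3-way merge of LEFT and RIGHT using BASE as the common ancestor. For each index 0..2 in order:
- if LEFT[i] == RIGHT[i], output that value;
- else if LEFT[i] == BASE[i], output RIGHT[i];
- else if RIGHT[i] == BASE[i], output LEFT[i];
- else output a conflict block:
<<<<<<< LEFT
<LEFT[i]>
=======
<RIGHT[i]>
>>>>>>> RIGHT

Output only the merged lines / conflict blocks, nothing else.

Final LEFT:  [alpha, charlie, foxtrot]
Final RIGHT: [juliet, foxtrot, bravo]
i=0: L=alpha, R=juliet=BASE -> take LEFT -> alpha
i=1: L=charlie=BASE, R=foxtrot -> take RIGHT -> foxtrot
i=2: L=foxtrot, R=bravo=BASE -> take LEFT -> foxtrot

Answer: alpha
foxtrot
foxtrot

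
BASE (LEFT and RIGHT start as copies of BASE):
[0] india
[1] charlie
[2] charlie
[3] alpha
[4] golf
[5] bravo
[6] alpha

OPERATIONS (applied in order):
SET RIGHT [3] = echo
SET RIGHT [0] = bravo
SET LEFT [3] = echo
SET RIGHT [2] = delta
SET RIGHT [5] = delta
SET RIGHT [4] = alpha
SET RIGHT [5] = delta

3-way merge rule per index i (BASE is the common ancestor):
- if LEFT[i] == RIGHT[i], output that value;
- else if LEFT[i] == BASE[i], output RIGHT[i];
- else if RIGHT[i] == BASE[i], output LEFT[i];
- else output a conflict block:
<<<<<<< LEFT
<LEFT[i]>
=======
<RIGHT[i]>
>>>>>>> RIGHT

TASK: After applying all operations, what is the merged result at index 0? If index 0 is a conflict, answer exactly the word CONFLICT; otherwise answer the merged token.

Final LEFT:  [india, charlie, charlie, echo, golf, bravo, alpha]
Final RIGHT: [bravo, charlie, delta, echo, alpha, delta, alpha]
i=0: L=india=BASE, R=bravo -> take RIGHT -> bravo
i=1: L=charlie R=charlie -> agree -> charlie
i=2: L=charlie=BASE, R=delta -> take RIGHT -> delta
i=3: L=echo R=echo -> agree -> echo
i=4: L=golf=BASE, R=alpha -> take RIGHT -> alpha
i=5: L=bravo=BASE, R=delta -> take RIGHT -> delta
i=6: L=alpha R=alpha -> agree -> alpha
Index 0 -> bravo

Answer: bravo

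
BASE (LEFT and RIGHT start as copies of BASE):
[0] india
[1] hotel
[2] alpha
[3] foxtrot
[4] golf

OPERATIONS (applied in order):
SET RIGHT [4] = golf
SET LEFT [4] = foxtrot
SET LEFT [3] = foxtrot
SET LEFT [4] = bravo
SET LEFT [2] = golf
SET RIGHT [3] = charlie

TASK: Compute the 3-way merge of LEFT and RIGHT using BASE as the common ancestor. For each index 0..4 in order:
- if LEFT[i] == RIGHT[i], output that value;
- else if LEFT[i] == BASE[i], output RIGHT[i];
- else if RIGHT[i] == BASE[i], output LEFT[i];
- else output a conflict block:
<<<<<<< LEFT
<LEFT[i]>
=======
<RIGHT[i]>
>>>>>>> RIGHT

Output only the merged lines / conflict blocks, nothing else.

Final LEFT:  [india, hotel, golf, foxtrot, bravo]
Final RIGHT: [india, hotel, alpha, charlie, golf]
i=0: L=india R=india -> agree -> india
i=1: L=hotel R=hotel -> agree -> hotel
i=2: L=golf, R=alpha=BASE -> take LEFT -> golf
i=3: L=foxtrot=BASE, R=charlie -> take RIGHT -> charlie
i=4: L=bravo, R=golf=BASE -> take LEFT -> bravo

Answer: india
hotel
golf
charlie
bravo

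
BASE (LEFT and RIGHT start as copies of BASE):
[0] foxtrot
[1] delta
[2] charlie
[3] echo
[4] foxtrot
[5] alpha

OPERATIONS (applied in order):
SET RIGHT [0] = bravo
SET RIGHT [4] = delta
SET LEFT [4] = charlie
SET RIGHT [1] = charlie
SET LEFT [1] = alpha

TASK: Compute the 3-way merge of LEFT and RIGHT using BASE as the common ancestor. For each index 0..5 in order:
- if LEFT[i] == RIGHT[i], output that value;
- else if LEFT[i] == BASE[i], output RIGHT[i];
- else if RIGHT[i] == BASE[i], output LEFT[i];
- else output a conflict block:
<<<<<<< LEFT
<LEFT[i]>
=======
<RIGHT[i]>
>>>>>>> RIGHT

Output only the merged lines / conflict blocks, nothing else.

Answer: bravo
<<<<<<< LEFT
alpha
=======
charlie
>>>>>>> RIGHT
charlie
echo
<<<<<<< LEFT
charlie
=======
delta
>>>>>>> RIGHT
alpha

Derivation:
Final LEFT:  [foxtrot, alpha, charlie, echo, charlie, alpha]
Final RIGHT: [bravo, charlie, charlie, echo, delta, alpha]
i=0: L=foxtrot=BASE, R=bravo -> take RIGHT -> bravo
i=1: BASE=delta L=alpha R=charlie all differ -> CONFLICT
i=2: L=charlie R=charlie -> agree -> charlie
i=3: L=echo R=echo -> agree -> echo
i=4: BASE=foxtrot L=charlie R=delta all differ -> CONFLICT
i=5: L=alpha R=alpha -> agree -> alpha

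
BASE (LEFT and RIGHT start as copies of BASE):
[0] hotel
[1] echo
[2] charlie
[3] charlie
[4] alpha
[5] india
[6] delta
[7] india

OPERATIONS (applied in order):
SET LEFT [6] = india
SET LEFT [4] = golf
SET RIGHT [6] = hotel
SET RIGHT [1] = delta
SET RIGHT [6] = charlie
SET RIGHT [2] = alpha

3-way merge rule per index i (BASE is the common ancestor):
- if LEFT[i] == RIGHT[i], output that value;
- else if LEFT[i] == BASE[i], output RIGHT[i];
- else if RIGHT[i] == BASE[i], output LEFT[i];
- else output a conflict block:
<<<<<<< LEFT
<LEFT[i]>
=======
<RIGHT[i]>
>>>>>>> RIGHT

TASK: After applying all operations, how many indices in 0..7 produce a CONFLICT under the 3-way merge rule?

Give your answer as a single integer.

Final LEFT:  [hotel, echo, charlie, charlie, golf, india, india, india]
Final RIGHT: [hotel, delta, alpha, charlie, alpha, india, charlie, india]
i=0: L=hotel R=hotel -> agree -> hotel
i=1: L=echo=BASE, R=delta -> take RIGHT -> delta
i=2: L=charlie=BASE, R=alpha -> take RIGHT -> alpha
i=3: L=charlie R=charlie -> agree -> charlie
i=4: L=golf, R=alpha=BASE -> take LEFT -> golf
i=5: L=india R=india -> agree -> india
i=6: BASE=delta L=india R=charlie all differ -> CONFLICT
i=7: L=india R=india -> agree -> india
Conflict count: 1

Answer: 1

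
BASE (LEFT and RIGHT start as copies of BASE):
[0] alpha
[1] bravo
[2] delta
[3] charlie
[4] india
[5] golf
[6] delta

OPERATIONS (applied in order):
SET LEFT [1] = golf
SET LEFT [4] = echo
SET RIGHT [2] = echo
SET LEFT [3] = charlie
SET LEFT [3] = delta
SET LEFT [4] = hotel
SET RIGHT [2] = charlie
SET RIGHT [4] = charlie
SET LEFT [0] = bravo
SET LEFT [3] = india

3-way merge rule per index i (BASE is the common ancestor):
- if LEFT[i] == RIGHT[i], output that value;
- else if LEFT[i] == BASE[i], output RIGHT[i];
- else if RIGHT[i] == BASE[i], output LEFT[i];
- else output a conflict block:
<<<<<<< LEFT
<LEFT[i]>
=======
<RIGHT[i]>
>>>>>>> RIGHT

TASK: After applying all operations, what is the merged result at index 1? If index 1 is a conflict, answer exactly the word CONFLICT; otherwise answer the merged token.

Answer: golf

Derivation:
Final LEFT:  [bravo, golf, delta, india, hotel, golf, delta]
Final RIGHT: [alpha, bravo, charlie, charlie, charlie, golf, delta]
i=0: L=bravo, R=alpha=BASE -> take LEFT -> bravo
i=1: L=golf, R=bravo=BASE -> take LEFT -> golf
i=2: L=delta=BASE, R=charlie -> take RIGHT -> charlie
i=3: L=india, R=charlie=BASE -> take LEFT -> india
i=4: BASE=india L=hotel R=charlie all differ -> CONFLICT
i=5: L=golf R=golf -> agree -> golf
i=6: L=delta R=delta -> agree -> delta
Index 1 -> golf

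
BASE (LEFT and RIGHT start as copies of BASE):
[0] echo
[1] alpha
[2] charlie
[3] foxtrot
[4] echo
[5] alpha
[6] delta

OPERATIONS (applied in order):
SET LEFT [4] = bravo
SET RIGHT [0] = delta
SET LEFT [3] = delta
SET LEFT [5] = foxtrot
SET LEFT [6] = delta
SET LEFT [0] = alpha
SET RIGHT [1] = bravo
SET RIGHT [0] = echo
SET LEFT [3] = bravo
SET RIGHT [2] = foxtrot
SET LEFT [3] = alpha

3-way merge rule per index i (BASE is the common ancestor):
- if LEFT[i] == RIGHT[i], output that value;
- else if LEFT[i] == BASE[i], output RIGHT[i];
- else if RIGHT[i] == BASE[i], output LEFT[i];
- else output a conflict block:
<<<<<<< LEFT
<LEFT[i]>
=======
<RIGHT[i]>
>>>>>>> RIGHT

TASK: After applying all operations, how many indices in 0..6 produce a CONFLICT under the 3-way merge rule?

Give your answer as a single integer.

Answer: 0

Derivation:
Final LEFT:  [alpha, alpha, charlie, alpha, bravo, foxtrot, delta]
Final RIGHT: [echo, bravo, foxtrot, foxtrot, echo, alpha, delta]
i=0: L=alpha, R=echo=BASE -> take LEFT -> alpha
i=1: L=alpha=BASE, R=bravo -> take RIGHT -> bravo
i=2: L=charlie=BASE, R=foxtrot -> take RIGHT -> foxtrot
i=3: L=alpha, R=foxtrot=BASE -> take LEFT -> alpha
i=4: L=bravo, R=echo=BASE -> take LEFT -> bravo
i=5: L=foxtrot, R=alpha=BASE -> take LEFT -> foxtrot
i=6: L=delta R=delta -> agree -> delta
Conflict count: 0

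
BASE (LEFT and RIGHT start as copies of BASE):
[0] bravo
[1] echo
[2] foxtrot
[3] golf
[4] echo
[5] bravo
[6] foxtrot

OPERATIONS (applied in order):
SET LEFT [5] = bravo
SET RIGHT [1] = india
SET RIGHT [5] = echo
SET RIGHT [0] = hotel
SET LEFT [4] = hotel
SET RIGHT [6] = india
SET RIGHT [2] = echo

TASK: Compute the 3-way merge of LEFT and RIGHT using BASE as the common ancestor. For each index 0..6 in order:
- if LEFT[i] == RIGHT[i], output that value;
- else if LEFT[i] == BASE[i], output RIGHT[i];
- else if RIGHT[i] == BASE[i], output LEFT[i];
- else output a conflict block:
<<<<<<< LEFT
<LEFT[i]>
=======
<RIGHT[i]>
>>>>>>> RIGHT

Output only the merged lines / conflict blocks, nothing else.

Final LEFT:  [bravo, echo, foxtrot, golf, hotel, bravo, foxtrot]
Final RIGHT: [hotel, india, echo, golf, echo, echo, india]
i=0: L=bravo=BASE, R=hotel -> take RIGHT -> hotel
i=1: L=echo=BASE, R=india -> take RIGHT -> india
i=2: L=foxtrot=BASE, R=echo -> take RIGHT -> echo
i=3: L=golf R=golf -> agree -> golf
i=4: L=hotel, R=echo=BASE -> take LEFT -> hotel
i=5: L=bravo=BASE, R=echo -> take RIGHT -> echo
i=6: L=foxtrot=BASE, R=india -> take RIGHT -> india

Answer: hotel
india
echo
golf
hotel
echo
india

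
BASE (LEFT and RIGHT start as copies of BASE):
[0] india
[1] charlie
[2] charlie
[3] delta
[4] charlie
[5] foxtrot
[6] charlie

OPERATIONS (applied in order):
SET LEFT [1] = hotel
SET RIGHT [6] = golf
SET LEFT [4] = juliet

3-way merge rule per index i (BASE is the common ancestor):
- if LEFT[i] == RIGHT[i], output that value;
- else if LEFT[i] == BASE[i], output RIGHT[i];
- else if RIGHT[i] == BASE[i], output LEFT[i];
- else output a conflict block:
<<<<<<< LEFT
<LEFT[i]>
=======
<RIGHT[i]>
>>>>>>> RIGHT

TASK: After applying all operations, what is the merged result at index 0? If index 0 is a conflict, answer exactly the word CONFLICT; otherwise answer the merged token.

Final LEFT:  [india, hotel, charlie, delta, juliet, foxtrot, charlie]
Final RIGHT: [india, charlie, charlie, delta, charlie, foxtrot, golf]
i=0: L=india R=india -> agree -> india
i=1: L=hotel, R=charlie=BASE -> take LEFT -> hotel
i=2: L=charlie R=charlie -> agree -> charlie
i=3: L=delta R=delta -> agree -> delta
i=4: L=juliet, R=charlie=BASE -> take LEFT -> juliet
i=5: L=foxtrot R=foxtrot -> agree -> foxtrot
i=6: L=charlie=BASE, R=golf -> take RIGHT -> golf
Index 0 -> india

Answer: india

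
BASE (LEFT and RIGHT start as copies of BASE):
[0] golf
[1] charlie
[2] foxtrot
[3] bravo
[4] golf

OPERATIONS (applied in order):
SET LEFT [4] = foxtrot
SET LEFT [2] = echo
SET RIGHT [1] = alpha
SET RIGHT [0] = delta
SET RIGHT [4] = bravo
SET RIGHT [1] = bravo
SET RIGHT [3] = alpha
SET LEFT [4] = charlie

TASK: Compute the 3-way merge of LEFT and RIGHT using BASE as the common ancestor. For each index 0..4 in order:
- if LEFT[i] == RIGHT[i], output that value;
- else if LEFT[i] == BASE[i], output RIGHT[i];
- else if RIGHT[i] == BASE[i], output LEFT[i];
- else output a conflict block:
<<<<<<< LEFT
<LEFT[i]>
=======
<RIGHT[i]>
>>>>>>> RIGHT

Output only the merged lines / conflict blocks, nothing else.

Answer: delta
bravo
echo
alpha
<<<<<<< LEFT
charlie
=======
bravo
>>>>>>> RIGHT

Derivation:
Final LEFT:  [golf, charlie, echo, bravo, charlie]
Final RIGHT: [delta, bravo, foxtrot, alpha, bravo]
i=0: L=golf=BASE, R=delta -> take RIGHT -> delta
i=1: L=charlie=BASE, R=bravo -> take RIGHT -> bravo
i=2: L=echo, R=foxtrot=BASE -> take LEFT -> echo
i=3: L=bravo=BASE, R=alpha -> take RIGHT -> alpha
i=4: BASE=golf L=charlie R=bravo all differ -> CONFLICT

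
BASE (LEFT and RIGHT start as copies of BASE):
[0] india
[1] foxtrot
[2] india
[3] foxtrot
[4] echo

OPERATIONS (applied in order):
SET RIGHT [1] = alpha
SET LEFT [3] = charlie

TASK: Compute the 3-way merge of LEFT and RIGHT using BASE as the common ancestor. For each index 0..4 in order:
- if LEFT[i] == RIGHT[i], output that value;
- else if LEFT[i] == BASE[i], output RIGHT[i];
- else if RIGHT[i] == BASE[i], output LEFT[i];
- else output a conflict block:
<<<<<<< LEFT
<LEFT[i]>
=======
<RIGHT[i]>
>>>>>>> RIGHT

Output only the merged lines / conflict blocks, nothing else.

Answer: india
alpha
india
charlie
echo

Derivation:
Final LEFT:  [india, foxtrot, india, charlie, echo]
Final RIGHT: [india, alpha, india, foxtrot, echo]
i=0: L=india R=india -> agree -> india
i=1: L=foxtrot=BASE, R=alpha -> take RIGHT -> alpha
i=2: L=india R=india -> agree -> india
i=3: L=charlie, R=foxtrot=BASE -> take LEFT -> charlie
i=4: L=echo R=echo -> agree -> echo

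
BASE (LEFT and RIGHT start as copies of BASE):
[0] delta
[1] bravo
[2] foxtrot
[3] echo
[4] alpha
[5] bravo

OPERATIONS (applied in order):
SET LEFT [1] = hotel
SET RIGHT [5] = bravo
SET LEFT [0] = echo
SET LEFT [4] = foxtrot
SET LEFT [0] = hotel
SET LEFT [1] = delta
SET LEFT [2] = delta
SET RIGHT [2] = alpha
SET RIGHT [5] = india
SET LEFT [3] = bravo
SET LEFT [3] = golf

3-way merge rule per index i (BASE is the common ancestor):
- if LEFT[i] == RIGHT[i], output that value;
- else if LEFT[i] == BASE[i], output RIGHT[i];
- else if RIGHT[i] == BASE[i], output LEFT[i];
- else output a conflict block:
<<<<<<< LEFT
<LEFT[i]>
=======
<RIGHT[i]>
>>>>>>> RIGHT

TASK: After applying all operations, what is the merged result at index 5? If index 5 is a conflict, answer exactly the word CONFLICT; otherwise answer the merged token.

Final LEFT:  [hotel, delta, delta, golf, foxtrot, bravo]
Final RIGHT: [delta, bravo, alpha, echo, alpha, india]
i=0: L=hotel, R=delta=BASE -> take LEFT -> hotel
i=1: L=delta, R=bravo=BASE -> take LEFT -> delta
i=2: BASE=foxtrot L=delta R=alpha all differ -> CONFLICT
i=3: L=golf, R=echo=BASE -> take LEFT -> golf
i=4: L=foxtrot, R=alpha=BASE -> take LEFT -> foxtrot
i=5: L=bravo=BASE, R=india -> take RIGHT -> india
Index 5 -> india

Answer: india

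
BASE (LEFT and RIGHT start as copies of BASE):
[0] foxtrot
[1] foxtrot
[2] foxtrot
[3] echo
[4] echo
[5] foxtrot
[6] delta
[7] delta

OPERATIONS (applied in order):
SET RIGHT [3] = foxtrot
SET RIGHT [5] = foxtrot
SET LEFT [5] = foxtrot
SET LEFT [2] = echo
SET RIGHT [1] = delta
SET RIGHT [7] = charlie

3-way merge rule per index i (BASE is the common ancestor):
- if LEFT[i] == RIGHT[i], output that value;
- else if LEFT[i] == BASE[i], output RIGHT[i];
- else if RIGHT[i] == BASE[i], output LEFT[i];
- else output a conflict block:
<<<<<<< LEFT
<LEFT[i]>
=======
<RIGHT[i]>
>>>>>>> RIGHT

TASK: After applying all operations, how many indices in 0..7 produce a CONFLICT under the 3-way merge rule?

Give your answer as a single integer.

Answer: 0

Derivation:
Final LEFT:  [foxtrot, foxtrot, echo, echo, echo, foxtrot, delta, delta]
Final RIGHT: [foxtrot, delta, foxtrot, foxtrot, echo, foxtrot, delta, charlie]
i=0: L=foxtrot R=foxtrot -> agree -> foxtrot
i=1: L=foxtrot=BASE, R=delta -> take RIGHT -> delta
i=2: L=echo, R=foxtrot=BASE -> take LEFT -> echo
i=3: L=echo=BASE, R=foxtrot -> take RIGHT -> foxtrot
i=4: L=echo R=echo -> agree -> echo
i=5: L=foxtrot R=foxtrot -> agree -> foxtrot
i=6: L=delta R=delta -> agree -> delta
i=7: L=delta=BASE, R=charlie -> take RIGHT -> charlie
Conflict count: 0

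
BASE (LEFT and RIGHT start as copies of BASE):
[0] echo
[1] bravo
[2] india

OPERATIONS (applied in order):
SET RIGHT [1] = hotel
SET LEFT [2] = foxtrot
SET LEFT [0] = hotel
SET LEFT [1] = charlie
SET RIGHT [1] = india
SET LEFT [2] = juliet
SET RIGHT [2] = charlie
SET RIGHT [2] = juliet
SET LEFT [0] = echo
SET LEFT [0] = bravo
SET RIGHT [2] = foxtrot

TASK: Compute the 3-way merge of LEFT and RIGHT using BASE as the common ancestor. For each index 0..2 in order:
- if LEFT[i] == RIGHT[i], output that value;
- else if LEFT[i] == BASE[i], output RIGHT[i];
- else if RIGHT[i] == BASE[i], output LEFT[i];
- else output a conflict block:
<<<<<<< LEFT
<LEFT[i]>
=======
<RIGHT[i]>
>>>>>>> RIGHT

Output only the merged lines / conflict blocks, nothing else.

Final LEFT:  [bravo, charlie, juliet]
Final RIGHT: [echo, india, foxtrot]
i=0: L=bravo, R=echo=BASE -> take LEFT -> bravo
i=1: BASE=bravo L=charlie R=india all differ -> CONFLICT
i=2: BASE=india L=juliet R=foxtrot all differ -> CONFLICT

Answer: bravo
<<<<<<< LEFT
charlie
=======
india
>>>>>>> RIGHT
<<<<<<< LEFT
juliet
=======
foxtrot
>>>>>>> RIGHT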